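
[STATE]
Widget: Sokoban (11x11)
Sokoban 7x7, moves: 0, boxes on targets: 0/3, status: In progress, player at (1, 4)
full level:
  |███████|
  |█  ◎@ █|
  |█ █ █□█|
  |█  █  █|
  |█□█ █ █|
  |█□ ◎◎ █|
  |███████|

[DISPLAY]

███████    
█  ◎@ █    
█ █ █□█    
█  █  █    
█□█ █ █    
█□ ◎◎ █    
███████    
Moves: 0  0
           
           
           


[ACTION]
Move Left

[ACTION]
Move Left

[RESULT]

███████    
█ @◎  █    
█ █ █□█    
█  █  █    
█□█ █ █    
█□ ◎◎ █    
███████    
Moves: 2  0
           
           
           


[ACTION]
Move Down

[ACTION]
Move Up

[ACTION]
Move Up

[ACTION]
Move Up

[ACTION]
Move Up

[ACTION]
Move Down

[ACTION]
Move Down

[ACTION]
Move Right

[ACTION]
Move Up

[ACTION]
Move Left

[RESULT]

███████    
█ @◎  █    
█ █ █□█    
█  █  █    
█□█ █ █    
█□ ◎◎ █    
███████    
Moves: 4  0
           
           
           


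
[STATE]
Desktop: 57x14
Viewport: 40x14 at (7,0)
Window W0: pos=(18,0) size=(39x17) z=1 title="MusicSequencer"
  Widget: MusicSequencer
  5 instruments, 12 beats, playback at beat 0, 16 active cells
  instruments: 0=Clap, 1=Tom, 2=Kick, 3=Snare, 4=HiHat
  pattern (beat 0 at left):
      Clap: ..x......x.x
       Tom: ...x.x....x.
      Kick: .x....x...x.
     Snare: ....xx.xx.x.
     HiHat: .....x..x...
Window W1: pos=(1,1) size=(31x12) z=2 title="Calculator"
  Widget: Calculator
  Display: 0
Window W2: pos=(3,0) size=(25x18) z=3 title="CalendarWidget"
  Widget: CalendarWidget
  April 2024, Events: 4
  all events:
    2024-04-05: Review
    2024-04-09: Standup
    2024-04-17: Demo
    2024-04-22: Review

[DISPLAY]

━━━━━━━━━━━━━━━━━━━━┓━━━━━━━━━━━━━━━━━━━
lendarWidget        ┃━━━┓er             
────────────────────┨   ┃───────────────
    April 2024      ┃───┨78901          
Tu We Th Fr Sa Su   ┃  0┃··█·█          
 2  3  4  5*  6  7  ┃   ┃···█·          
 9* 10 11 12 13 14  ┃   ┃···█·          
16 17* 18 19 20 21  ┃   ┃██·█·          
 23 24 25 26 27 28  ┃   ┃·█···          
30                  ┃   ┃               
                    ┃   ┃               
                    ┃   ┃               
                    ┃━━━┛               
                    ┃                   


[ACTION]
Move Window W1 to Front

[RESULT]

━━━━━━━━━━━━━━━━━━━━┓━━━━━━━━━━━━━━━━━━━
━━━━━━━━━━━━━━━━━━━━━━━━┓er             
ulator                  ┃───────────────
────────────────────────┨78901          
                       0┃··█·█          
───┬───┬───┐            ┃···█·          
 8 │ 9 │ ÷ │            ┃···█·          
───┼───┼───┤            ┃██·█·          
 5 │ 6 │ × │            ┃·█···          
───┼───┼───┤            ┃               
 2 │ 3 │ - │            ┃               
───┴───┴───┘            ┃               
━━━━━━━━━━━━━━━━━━━━━━━━┛               
                    ┃                   


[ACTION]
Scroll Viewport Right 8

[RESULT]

━━━━━━━━━━━━┓━━━━━━━━━━━━━━━━━━━━━━━━━━━
━━━━━━━━━━━━━━━━┓er                     
                ┃───────────────────────
────────────────┨78901                  
               0┃··█·█                  
───┐            ┃···█·                  
 ÷ │            ┃···█·                  
───┤            ┃██·█·                  
 × │            ┃·█···                  
───┤            ┃                       
 - │            ┃                       
───┘            ┃                       
━━━━━━━━━━━━━━━━┛                       
            ┃                           


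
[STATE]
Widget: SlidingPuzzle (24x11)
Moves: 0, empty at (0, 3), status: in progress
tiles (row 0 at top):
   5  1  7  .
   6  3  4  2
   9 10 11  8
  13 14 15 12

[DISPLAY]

┌────┬────┬────┬────┐   
│  5 │  1 │  7 │    │   
├────┼────┼────┼────┤   
│  6 │  3 │  4 │  2 │   
├────┼────┼────┼────┤   
│  9 │ 10 │ 11 │  8 │   
├────┼────┼────┼────┤   
│ 13 │ 14 │ 15 │ 12 │   
└────┴────┴────┴────┘   
Moves: 0                
                        


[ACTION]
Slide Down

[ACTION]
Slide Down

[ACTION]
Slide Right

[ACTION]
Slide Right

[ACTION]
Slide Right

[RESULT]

┌────┬────┬────┬────┐   
│    │  5 │  1 │  7 │   
├────┼────┼────┼────┤   
│  6 │  3 │  4 │  2 │   
├────┼────┼────┼────┤   
│  9 │ 10 │ 11 │  8 │   
├────┼────┼────┼────┤   
│ 13 │ 14 │ 15 │ 12 │   
└────┴────┴────┴────┘   
Moves: 3                
                        


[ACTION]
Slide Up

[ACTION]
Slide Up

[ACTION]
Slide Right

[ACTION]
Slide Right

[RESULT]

┌────┬────┬────┬────┐   
│  6 │  5 │  1 │  7 │   
├────┼────┼────┼────┤   
│  9 │  3 │  4 │  2 │   
├────┼────┼────┼────┤   
│    │ 10 │ 11 │  8 │   
├────┼────┼────┼────┤   
│ 13 │ 14 │ 15 │ 12 │   
└────┴────┴────┴────┘   
Moves: 5                
                        


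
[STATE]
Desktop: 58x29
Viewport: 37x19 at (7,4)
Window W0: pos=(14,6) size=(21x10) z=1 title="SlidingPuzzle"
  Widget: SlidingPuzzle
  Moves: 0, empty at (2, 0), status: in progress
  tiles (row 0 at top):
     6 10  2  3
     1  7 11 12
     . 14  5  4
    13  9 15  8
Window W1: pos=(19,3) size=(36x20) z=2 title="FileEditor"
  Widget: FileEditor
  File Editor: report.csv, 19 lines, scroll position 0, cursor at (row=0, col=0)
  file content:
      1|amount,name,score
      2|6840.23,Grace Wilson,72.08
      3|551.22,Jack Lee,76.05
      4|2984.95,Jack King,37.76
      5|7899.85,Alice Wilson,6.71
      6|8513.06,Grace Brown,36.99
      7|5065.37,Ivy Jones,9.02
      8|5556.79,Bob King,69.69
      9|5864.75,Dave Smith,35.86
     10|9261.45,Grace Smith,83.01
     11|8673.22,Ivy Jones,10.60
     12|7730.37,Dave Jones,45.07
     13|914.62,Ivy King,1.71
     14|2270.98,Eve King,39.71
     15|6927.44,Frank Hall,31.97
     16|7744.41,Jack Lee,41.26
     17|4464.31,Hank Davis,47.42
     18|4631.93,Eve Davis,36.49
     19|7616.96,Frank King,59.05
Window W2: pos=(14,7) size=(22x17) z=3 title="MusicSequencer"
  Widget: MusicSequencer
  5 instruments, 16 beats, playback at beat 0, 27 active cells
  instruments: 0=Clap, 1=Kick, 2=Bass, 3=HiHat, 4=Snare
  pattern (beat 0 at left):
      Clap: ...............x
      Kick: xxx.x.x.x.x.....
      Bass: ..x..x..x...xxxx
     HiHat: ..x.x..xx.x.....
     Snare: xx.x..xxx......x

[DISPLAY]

            ┃ FileEditor             
            ┠────────────────────────
       ┏━━━━┃█mount,name,score       
       ┏━━━━━━━━━━━━━━━━━━━━┓lson,72.
       ┃ MusicSequencer     ┃76.05   
       ┠────────────────────┨g,37.76 
       ┃      ▼1234567890123┃lson,6.7
       ┃  Clap··············┃own,36.9
       ┃  Kick███·█·█·█·█···┃s,9.02  
       ┃  Bass··█··█··█···██┃,69.69  
       ┃ HiHat··█·█··██·█···┃th,35.86
       ┃ Snare██·█··███·····┃ith,83.0
       ┃                    ┃s,10.60 
       ┃                    ┃es,45.07
       ┃                    ┃1.71    
       ┃                    ┃,39.71  
       ┃                    ┃ll,31.97
       ┃                    ┃,41.26  
       ┃                    ┃━━━━━━━━


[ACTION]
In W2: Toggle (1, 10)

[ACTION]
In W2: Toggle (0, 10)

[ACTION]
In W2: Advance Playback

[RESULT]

            ┃ FileEditor             
            ┠────────────────────────
       ┏━━━━┃█mount,name,score       
       ┏━━━━━━━━━━━━━━━━━━━━┓lson,72.
       ┃ MusicSequencer     ┃76.05   
       ┠────────────────────┨g,37.76 
       ┃      0▼234567890123┃lson,6.7
       ┃  Clap··········█···┃own,36.9
       ┃  Kick███·█·█·█·····┃s,9.02  
       ┃  Bass··█··█··█···██┃,69.69  
       ┃ HiHat··█·█··██·█···┃th,35.86
       ┃ Snare██·█··███·····┃ith,83.0
       ┃                    ┃s,10.60 
       ┃                    ┃es,45.07
       ┃                    ┃1.71    
       ┃                    ┃,39.71  
       ┃                    ┃ll,31.97
       ┃                    ┃,41.26  
       ┃                    ┃━━━━━━━━


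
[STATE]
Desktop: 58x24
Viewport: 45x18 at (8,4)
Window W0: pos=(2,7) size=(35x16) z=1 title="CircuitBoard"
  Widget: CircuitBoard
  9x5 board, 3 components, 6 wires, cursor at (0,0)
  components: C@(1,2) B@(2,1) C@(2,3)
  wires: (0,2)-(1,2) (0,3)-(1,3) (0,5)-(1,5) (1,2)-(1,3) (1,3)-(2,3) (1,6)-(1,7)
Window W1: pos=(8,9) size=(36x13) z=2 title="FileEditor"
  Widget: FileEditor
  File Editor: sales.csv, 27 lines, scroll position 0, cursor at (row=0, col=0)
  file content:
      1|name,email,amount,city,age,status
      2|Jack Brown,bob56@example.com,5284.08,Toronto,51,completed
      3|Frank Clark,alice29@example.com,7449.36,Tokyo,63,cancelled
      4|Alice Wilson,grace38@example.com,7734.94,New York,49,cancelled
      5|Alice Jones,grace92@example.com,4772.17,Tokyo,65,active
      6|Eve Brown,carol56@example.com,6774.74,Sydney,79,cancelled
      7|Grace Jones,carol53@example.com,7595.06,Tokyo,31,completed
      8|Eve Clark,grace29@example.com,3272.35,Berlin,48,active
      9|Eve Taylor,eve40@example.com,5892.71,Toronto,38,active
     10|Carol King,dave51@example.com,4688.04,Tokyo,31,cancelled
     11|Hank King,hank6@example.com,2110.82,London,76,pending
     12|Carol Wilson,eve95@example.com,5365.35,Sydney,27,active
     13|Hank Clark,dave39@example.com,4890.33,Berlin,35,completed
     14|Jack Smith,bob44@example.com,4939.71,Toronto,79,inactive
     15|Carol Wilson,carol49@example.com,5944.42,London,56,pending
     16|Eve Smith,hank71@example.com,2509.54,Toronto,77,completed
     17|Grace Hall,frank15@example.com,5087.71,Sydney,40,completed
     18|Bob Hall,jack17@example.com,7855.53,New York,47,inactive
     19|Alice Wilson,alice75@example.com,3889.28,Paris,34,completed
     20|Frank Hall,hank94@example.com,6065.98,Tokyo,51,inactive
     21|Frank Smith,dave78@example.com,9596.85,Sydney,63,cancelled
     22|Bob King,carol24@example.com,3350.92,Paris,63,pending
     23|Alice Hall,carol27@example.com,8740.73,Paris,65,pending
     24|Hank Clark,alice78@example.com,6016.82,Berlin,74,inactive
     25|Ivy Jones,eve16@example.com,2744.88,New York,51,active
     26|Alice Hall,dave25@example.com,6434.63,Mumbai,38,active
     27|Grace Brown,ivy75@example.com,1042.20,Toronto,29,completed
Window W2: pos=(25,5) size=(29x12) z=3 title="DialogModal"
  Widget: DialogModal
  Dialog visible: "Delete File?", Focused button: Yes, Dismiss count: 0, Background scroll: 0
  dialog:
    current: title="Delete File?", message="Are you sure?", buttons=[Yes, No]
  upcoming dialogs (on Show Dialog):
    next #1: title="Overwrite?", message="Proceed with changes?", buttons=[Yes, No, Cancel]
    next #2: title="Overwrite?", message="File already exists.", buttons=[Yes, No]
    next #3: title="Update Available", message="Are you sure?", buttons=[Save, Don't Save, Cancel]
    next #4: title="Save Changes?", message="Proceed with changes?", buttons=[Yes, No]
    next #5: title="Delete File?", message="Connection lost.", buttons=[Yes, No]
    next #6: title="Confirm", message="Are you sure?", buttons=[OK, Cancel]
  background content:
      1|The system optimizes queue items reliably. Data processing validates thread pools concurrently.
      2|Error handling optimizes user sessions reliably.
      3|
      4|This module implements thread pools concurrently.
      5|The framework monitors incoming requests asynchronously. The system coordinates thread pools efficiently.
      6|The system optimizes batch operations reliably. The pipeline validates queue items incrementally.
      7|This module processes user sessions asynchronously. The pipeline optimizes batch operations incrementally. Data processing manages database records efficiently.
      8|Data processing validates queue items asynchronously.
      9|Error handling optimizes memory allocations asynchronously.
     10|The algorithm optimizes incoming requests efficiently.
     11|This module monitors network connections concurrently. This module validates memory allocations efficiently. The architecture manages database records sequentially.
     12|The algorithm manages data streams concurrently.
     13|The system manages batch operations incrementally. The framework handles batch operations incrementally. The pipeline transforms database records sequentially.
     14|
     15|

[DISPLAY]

                                             
                 ┏━━━━━━━━━━━━━━━━━━━━━━━━━━━
                 ┃ DialogModal               
━━━━━━━━━━━━━━━━━┠───────────────────────────
uitBoard         ┃The system optimizes queue 
┏━━━━━━━━━━━━━━━━┃Error┌───────────────┐es us
┃ FileEditor     ┃     │  Delete File? │     
┠────────────────┃This │ Are you sure? │ thre
┃█ame,email,amoun┃The f│   [Yes]  No   │ inco
┃Jack Brown,bob56┃The s└───────────────┘atch 
┃Frank Clark,alic┃This module processes user 
┃Alice Wilson,gra┃Data processing validates q
┃Alice Jones,grac┗━━━━━━━━━━━━━━━━━━━━━━━━━━━
┃Eve Brown,carol56@example.com,677░┃         
┃Grace Jones,carol53@example.com,7░┃         
┃Eve Clark,grace29@example.com,327░┃         
┃Eve Taylor,eve40@example.com,5892▼┃         
┗━━━━━━━━━━━━━━━━━━━━━━━━━━━━━━━━━━┛         


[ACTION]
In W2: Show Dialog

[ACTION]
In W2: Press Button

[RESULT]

                                             
                 ┏━━━━━━━━━━━━━━━━━━━━━━━━━━━
                 ┃ DialogModal               
━━━━━━━━━━━━━━━━━┠───────────────────────────
uitBoard         ┃The system optimizes queue 
┏━━━━━━━━━━━━━━━━┃Error handling optimizes us
┃ FileEditor     ┃                           
┠────────────────┃This module implements thre
┃█ame,email,amoun┃The framework monitors inco
┃Jack Brown,bob56┃The system optimizes batch 
┃Frank Clark,alic┃This module processes user 
┃Alice Wilson,gra┃Data processing validates q
┃Alice Jones,grac┗━━━━━━━━━━━━━━━━━━━━━━━━━━━
┃Eve Brown,carol56@example.com,677░┃         
┃Grace Jones,carol53@example.com,7░┃         
┃Eve Clark,grace29@example.com,327░┃         
┃Eve Taylor,eve40@example.com,5892▼┃         
┗━━━━━━━━━━━━━━━━━━━━━━━━━━━━━━━━━━┛         


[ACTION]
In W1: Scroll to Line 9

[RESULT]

                                             
                 ┏━━━━━━━━━━━━━━━━━━━━━━━━━━━
                 ┃ DialogModal               
━━━━━━━━━━━━━━━━━┠───────────────────────────
uitBoard         ┃The system optimizes queue 
┏━━━━━━━━━━━━━━━━┃Error handling optimizes us
┃ FileEditor     ┃                           
┠────────────────┃This module implements thre
┃Eve Taylor,eve40┃The framework monitors inco
┃Carol King,dave5┃The system optimizes batch 
┃Hank King,hank6@┃This module processes user 
┃Carol Wilson,eve┃Data processing validates q
┃Hank Clark,dave3┗━━━━━━━━━━━━━━━━━━━━━━━━━━━
┃Jack Smith,bob44@example.com,4939░┃         
┃Carol Wilson,carol49@example.com,░┃         
┃Eve Smith,hank71@example.com,2509░┃         
┃Grace Hall,frank15@example.com,50▼┃         
┗━━━━━━━━━━━━━━━━━━━━━━━━━━━━━━━━━━┛         


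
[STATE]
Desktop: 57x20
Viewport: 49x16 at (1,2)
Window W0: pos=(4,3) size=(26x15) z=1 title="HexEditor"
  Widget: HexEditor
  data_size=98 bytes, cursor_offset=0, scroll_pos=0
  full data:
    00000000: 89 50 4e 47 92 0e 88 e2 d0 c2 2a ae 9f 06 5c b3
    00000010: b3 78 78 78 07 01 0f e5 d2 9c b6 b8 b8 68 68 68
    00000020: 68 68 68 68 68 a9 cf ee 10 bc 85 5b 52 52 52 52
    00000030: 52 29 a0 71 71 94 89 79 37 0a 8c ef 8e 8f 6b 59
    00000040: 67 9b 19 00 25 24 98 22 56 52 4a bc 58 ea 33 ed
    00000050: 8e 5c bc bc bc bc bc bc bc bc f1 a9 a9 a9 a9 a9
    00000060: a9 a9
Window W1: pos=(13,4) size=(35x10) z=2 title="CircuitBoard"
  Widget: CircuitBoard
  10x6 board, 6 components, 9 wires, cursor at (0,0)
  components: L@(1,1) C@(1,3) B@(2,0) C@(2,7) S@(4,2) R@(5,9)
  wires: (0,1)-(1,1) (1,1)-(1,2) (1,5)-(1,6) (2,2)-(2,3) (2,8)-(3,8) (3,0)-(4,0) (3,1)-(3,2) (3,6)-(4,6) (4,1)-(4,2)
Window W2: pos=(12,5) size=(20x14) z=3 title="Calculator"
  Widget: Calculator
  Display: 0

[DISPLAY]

                                                 
   ┏━━━━━━━━━━━━━━━━━━━━━━━━┓                    
   ┃ HexEdit┏━━━━━━━━━━━━━━━━━━━━━━━━━━━━━━━━━┓  
   ┠───────┏━━━━━━━━━━━━━━━━━━┓               ┃  
   ┃0000000┃ Calculator       ┃───────────────┨  
   ┃0000001┠──────────────────┨ 8 9           ┃  
   ┃0000002┃                 0┃               ┃  
   ┃0000003┃┌───┬───┬───┬───┐ ┃               ┃  
   ┃0000004┃│ 7 │ 8 │ 9 │ ÷ │ ┃      · ─ ·    ┃  
   ┃0000005┃├───┼───┼───┼───┤ ┃               ┃  
   ┃0000006┃│ 4 │ 5 │ 6 │ × │ ┃              C┃  
   ┃       ┃├───┼───┼───┼───┤ ┃━━━━━━━━━━━━━━━┛  
   ┃       ┃│ 1 │ 2 │ 3 │ - │ ┃                  
   ┃       ┃├───┼───┼───┼───┤ ┃                  
   ┃       ┃│ 0 │ . │ = │ + │ ┃                  
   ┗━━━━━━━┃└───┴───┴───┴───┘ ┃                  


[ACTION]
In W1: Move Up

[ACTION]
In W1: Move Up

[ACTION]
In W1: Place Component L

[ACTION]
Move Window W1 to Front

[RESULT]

                                                 
   ┏━━━━━━━━━━━━━━━━━━━━━━━━┓                    
   ┃ HexEdit┏━━━━━━━━━━━━━━━━━━━━━━━━━━━━━━━━━┓  
   ┠───────┏┃ CircuitBoard                    ┃  
   ┃0000000┃┠─────────────────────────────────┨  
   ┃0000001┠┃   0 1 2 3 4 5 6 7 8 9           ┃  
   ┃0000002┃┃0  [L]  ·                        ┃  
   ┃0000003┃┃        │                        ┃  
   ┃0000004┃┃1       L ─ ·   C       · ─ ·    ┃  
   ┃0000005┃┃                                 ┃  
   ┃0000006┃┃2   B       · ─ ·               C┃  
   ┃       ┃┗━━━━━━━━━━━━━━━━━━━━━━━━━━━━━━━━━┛  
   ┃       ┃│ 1 │ 2 │ 3 │ - │ ┃                  
   ┃       ┃├───┼───┼───┼───┤ ┃                  
   ┃       ┃│ 0 │ . │ = │ + │ ┃                  
   ┗━━━━━━━┃└───┴───┴───┴───┘ ┃                  


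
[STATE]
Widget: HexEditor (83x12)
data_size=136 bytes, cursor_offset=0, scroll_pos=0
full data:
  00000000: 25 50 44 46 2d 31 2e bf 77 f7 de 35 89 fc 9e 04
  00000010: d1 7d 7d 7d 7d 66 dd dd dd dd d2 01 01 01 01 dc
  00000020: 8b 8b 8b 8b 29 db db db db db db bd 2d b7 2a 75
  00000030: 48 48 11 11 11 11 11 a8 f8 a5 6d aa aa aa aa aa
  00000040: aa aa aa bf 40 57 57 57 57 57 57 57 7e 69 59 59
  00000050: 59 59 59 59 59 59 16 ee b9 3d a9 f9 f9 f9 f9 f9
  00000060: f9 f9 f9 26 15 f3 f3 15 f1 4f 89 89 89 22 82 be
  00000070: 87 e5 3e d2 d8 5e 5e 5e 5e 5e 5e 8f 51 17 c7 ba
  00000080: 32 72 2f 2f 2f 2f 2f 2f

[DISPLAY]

00000000  25 50 44 46 2d 31 2e bf  77 f7 de 35 89 fc 9e 04  |%PDF-1..w..5....|     
00000010  d1 7d 7d 7d 7d 66 dd dd  dd dd d2 01 01 01 01 dc  |.}}}}f..........|     
00000020  8b 8b 8b 8b 29 db db db  db db db bd 2d b7 2a 75  |....).......-.*u|     
00000030  48 48 11 11 11 11 11 a8  f8 a5 6d aa aa aa aa aa  |HH........m.....|     
00000040  aa aa aa bf 40 57 57 57  57 57 57 57 7e 69 59 59  |....@WWWWWWW~iYY|     
00000050  59 59 59 59 59 59 16 ee  b9 3d a9 f9 f9 f9 f9 f9  |YYYYYY...=......|     
00000060  f9 f9 f9 26 15 f3 f3 15  f1 4f 89 89 89 22 82 be  |...&.....O..."..|     
00000070  87 e5 3e d2 d8 5e 5e 5e  5e 5e 5e 8f 51 17 c7 ba  |..>..^^^^^^.Q...|     
00000080  32 72 2f 2f 2f 2f 2f 2f                           |2r//////        |     
                                                                                   
                                                                                   
                                                                                   


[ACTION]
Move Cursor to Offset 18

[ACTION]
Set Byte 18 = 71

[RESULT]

00000000  25 50 44 46 2d 31 2e bf  77 f7 de 35 89 fc 9e 04  |%PDF-1..w..5....|     
00000010  d1 7d 71 7d 7d 66 dd dd  dd dd d2 01 01 01 01 dc  |.}q}}f..........|     
00000020  8b 8b 8b 8b 29 db db db  db db db bd 2d b7 2a 75  |....).......-.*u|     
00000030  48 48 11 11 11 11 11 a8  f8 a5 6d aa aa aa aa aa  |HH........m.....|     
00000040  aa aa aa bf 40 57 57 57  57 57 57 57 7e 69 59 59  |....@WWWWWWW~iYY|     
00000050  59 59 59 59 59 59 16 ee  b9 3d a9 f9 f9 f9 f9 f9  |YYYYYY...=......|     
00000060  f9 f9 f9 26 15 f3 f3 15  f1 4f 89 89 89 22 82 be  |...&.....O..."..|     
00000070  87 e5 3e d2 d8 5e 5e 5e  5e 5e 5e 8f 51 17 c7 ba  |..>..^^^^^^.Q...|     
00000080  32 72 2f 2f 2f 2f 2f 2f                           |2r//////        |     
                                                                                   
                                                                                   
                                                                                   


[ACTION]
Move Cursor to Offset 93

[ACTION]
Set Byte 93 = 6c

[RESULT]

00000000  25 50 44 46 2d 31 2e bf  77 f7 de 35 89 fc 9e 04  |%PDF-1..w..5....|     
00000010  d1 7d 71 7d 7d 66 dd dd  dd dd d2 01 01 01 01 dc  |.}q}}f..........|     
00000020  8b 8b 8b 8b 29 db db db  db db db bd 2d b7 2a 75  |....).......-.*u|     
00000030  48 48 11 11 11 11 11 a8  f8 a5 6d aa aa aa aa aa  |HH........m.....|     
00000040  aa aa aa bf 40 57 57 57  57 57 57 57 7e 69 59 59  |....@WWWWWWW~iYY|     
00000050  59 59 59 59 59 59 16 ee  b9 3d a9 f9 f9 6C f9 f9  |YYYYYY...=...l..|     
00000060  f9 f9 f9 26 15 f3 f3 15  f1 4f 89 89 89 22 82 be  |...&.....O..."..|     
00000070  87 e5 3e d2 d8 5e 5e 5e  5e 5e 5e 8f 51 17 c7 ba  |..>..^^^^^^.Q...|     
00000080  32 72 2f 2f 2f 2f 2f 2f                           |2r//////        |     
                                                                                   
                                                                                   
                                                                                   


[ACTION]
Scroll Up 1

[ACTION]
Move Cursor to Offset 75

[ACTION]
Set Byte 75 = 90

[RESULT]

00000000  25 50 44 46 2d 31 2e bf  77 f7 de 35 89 fc 9e 04  |%PDF-1..w..5....|     
00000010  d1 7d 71 7d 7d 66 dd dd  dd dd d2 01 01 01 01 dc  |.}q}}f..........|     
00000020  8b 8b 8b 8b 29 db db db  db db db bd 2d b7 2a 75  |....).......-.*u|     
00000030  48 48 11 11 11 11 11 a8  f8 a5 6d aa aa aa aa aa  |HH........m.....|     
00000040  aa aa aa bf 40 57 57 57  57 57 57 90 7e 69 59 59  |....@WWWWWW.~iYY|     
00000050  59 59 59 59 59 59 16 ee  b9 3d a9 f9 f9 6c f9 f9  |YYYYYY...=...l..|     
00000060  f9 f9 f9 26 15 f3 f3 15  f1 4f 89 89 89 22 82 be  |...&.....O..."..|     
00000070  87 e5 3e d2 d8 5e 5e 5e  5e 5e 5e 8f 51 17 c7 ba  |..>..^^^^^^.Q...|     
00000080  32 72 2f 2f 2f 2f 2f 2f                           |2r//////        |     
                                                                                   
                                                                                   
                                                                                   


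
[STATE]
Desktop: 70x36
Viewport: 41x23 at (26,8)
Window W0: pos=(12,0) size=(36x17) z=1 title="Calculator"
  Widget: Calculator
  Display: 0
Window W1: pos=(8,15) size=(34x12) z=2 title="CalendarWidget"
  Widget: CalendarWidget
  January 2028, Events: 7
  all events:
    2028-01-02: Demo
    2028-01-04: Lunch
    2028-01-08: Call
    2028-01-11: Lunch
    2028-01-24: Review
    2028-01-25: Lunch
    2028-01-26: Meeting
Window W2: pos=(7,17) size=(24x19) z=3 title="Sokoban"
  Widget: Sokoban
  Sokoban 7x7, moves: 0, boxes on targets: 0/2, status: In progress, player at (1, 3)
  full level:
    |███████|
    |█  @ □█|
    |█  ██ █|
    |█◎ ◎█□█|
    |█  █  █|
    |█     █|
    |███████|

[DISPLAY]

───┤                 ┃                   
 - │                 ┃                   
───┤                 ┃                   
 + │                 ┃                   
───┤                 ┃                   
 M+│                 ┃                   
───┘                 ┃                   
━━━━━━━━━━━━━━━┓     ┃                   
               ┃━━━━━┛                   
━━━━┓──────────┨                         
    ┃          ┃                         
────┨          ┃                         
    ┃          ┃                         
    ┃          ┃                         
    ┃          ┃                         
    ┃          ┃                         
    ┃0         ┃                         
    ┃          ┃                         
    ┃━━━━━━━━━━┛                         
    ┃                                    
    ┃                                    
    ┃                                    
    ┃                                    


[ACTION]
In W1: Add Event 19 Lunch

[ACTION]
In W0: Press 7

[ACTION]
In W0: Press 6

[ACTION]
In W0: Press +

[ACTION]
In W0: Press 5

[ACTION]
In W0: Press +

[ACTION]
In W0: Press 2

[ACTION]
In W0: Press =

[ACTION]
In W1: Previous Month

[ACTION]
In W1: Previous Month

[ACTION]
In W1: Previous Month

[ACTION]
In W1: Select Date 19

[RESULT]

───┤                 ┃                   
 - │                 ┃                   
───┤                 ┃                   
 + │                 ┃                   
───┤                 ┃                   
 M+│                 ┃                   
───┘                 ┃                   
━━━━━━━━━━━━━━━┓     ┃                   
               ┃━━━━━┛                   
━━━━┓──────────┨                         
    ┃          ┃                         
────┨          ┃                         
    ┃          ┃                         
    ┃          ┃                         
    ┃          ┃                         
    ┃          ┃                         
    ┃          ┃                         
    ┃          ┃                         
    ┃━━━━━━━━━━┛                         
    ┃                                    
    ┃                                    
    ┃                                    
    ┃                                    


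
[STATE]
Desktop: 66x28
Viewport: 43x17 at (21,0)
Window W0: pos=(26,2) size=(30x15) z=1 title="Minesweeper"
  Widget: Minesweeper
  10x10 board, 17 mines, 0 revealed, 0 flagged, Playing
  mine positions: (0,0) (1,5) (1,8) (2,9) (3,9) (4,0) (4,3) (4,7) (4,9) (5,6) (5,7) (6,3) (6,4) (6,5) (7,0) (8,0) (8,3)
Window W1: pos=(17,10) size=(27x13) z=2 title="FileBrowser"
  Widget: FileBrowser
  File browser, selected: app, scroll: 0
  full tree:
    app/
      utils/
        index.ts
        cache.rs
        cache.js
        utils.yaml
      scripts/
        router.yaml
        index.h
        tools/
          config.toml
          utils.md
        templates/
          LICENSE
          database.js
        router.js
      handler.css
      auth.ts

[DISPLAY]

                                           
                                           
     ┏━━━━━━━━━━━━━━━━━━━━━━━━━━━━┓        
     ┃ Minesweeper                ┃        
     ┠────────────────────────────┨        
     ┃■■■■■■■■■■                  ┃        
     ┃■■■■■■■■■■                  ┃        
     ┃■■■■■■■■■■                  ┃        
     ┃■■■■■■■■■■                  ┃        
     ┃■■■■■■■■■■                  ┃        
━━━━━━━━━━━━━━━━━━━━━━┓           ┃        
leBrowser             ┃           ┃        
──────────────────────┨           ┃        
-] app/               ┃           ┃        
 [+] utils/           ┃           ┃        
 [+] scripts/         ┃           ┃        
 handler.css          ┃━━━━━━━━━━━┛        


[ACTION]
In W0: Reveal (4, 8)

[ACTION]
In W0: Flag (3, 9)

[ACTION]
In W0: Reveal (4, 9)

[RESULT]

                                           
                                           
     ┏━━━━━━━━━━━━━━━━━━━━━━━━━━━━┓        
     ┃ Minesweeper                ┃        
     ┠────────────────────────────┨        
     ┃✹■■■■■■■■■                  ┃        
     ┃■■■■■✹■■✹■                  ┃        
     ┃■■■■■■■■■✹                  ┃        
     ┃■■■■■■■■■✹                  ┃        
     ┃✹■■✹■■■✹4✹                  ┃        
━━━━━━━━━━━━━━━━━━━━━━┓           ┃        
leBrowser             ┃           ┃        
──────────────────────┨           ┃        
-] app/               ┃           ┃        
 [+] utils/           ┃           ┃        
 [+] scripts/         ┃           ┃        
 handler.css          ┃━━━━━━━━━━━┛        


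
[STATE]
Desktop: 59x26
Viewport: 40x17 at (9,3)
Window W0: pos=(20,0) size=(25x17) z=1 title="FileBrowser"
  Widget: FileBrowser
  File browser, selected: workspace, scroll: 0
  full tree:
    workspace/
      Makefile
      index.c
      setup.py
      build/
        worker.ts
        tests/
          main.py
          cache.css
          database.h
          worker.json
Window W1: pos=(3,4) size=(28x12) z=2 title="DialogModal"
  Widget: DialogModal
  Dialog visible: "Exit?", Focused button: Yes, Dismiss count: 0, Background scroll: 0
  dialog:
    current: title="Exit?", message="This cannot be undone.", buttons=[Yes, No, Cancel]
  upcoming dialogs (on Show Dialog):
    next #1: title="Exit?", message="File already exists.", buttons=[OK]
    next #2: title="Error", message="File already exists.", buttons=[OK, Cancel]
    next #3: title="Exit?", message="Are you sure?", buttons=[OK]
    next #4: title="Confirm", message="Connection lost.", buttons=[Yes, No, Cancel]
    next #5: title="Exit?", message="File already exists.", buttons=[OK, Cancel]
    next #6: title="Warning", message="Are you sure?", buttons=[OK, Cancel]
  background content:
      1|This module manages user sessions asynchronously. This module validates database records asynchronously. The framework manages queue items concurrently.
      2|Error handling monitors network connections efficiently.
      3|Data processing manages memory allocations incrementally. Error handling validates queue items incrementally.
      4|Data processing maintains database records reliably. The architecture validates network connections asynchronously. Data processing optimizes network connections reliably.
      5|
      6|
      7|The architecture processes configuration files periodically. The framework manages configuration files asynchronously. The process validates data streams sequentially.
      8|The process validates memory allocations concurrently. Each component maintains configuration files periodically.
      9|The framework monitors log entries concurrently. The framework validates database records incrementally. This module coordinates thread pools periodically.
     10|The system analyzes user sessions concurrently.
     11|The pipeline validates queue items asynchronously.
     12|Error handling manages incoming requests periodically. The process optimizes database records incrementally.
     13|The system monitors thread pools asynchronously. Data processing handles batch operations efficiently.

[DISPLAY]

           ┃> [-] workspace/       ┃    
━━━━━━━━━━━━━━━━━━━━━┓le           ┃    
ogModal              ┃c            ┃    
─────────────────────┨py           ┃    
module manages user s┃ild/         ┃    
──────────────────┐ne┃             ┃    
     Exit?        │me┃             ┃    
is cannot be undon│s ┃             ┃    
es]  No   Cancel  │  ┃             ┃    
──────────────────┘  ┃             ┃    
rchitecture processes┃             ┃    
rocess validates memo┃             ┃    
━━━━━━━━━━━━━━━━━━━━━┛             ┃    
           ┗━━━━━━━━━━━━━━━━━━━━━━━┛    
                                        
                                        
                                        


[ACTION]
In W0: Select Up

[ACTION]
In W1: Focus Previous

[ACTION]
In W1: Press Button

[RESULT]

           ┃> [-] workspace/       ┃    
━━━━━━━━━━━━━━━━━━━━━┓le           ┃    
ogModal              ┃c            ┃    
─────────────────────┨py           ┃    
module manages user s┃ild/         ┃    
 handling monitors ne┃             ┃    
processing manages me┃             ┃    
processing maintains ┃             ┃    
                     ┃             ┃    
                     ┃             ┃    
rchitecture processes┃             ┃    
rocess validates memo┃             ┃    
━━━━━━━━━━━━━━━━━━━━━┛             ┃    
           ┗━━━━━━━━━━━━━━━━━━━━━━━┛    
                                        
                                        
                                        


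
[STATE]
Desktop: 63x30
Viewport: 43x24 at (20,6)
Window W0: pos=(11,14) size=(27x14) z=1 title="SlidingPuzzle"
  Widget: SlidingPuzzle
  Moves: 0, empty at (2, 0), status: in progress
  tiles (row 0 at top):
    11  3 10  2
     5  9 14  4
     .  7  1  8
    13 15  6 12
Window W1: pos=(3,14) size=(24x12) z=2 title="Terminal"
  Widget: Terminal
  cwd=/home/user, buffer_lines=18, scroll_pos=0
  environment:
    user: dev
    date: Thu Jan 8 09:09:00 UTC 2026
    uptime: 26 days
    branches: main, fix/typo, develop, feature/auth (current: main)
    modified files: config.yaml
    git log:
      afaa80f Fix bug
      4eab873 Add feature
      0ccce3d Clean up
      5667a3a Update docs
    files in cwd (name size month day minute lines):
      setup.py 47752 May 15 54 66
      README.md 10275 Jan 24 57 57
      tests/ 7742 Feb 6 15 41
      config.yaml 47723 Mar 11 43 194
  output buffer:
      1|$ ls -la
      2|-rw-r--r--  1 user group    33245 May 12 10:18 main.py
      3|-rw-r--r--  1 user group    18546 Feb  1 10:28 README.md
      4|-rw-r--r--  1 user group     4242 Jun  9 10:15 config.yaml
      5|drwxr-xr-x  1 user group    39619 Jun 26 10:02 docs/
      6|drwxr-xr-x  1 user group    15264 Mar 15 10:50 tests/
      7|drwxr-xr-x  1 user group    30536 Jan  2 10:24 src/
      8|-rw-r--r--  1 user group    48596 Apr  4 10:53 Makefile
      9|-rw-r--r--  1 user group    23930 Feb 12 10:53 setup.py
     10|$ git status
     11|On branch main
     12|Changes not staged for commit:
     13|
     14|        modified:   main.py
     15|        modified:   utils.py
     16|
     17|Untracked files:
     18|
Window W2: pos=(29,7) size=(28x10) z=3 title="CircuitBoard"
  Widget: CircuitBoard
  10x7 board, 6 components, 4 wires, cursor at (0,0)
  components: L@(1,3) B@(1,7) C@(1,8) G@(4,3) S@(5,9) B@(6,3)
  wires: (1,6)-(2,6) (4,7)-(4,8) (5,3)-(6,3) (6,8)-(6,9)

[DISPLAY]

                                           
         ┏━━━━━━━━━━━━━━━━━━━━━━━━━━┓      
         ┃ CircuitBoard             ┃      
         ┠──────────────────────────┨      
         ┃   0 1 2 3 4 5 6 7 8 9    ┃      
         ┃0  [.]                    ┃      
         ┃                          ┃      
         ┃1               L         ┃      
━━━━━━┓━━┃                          ┃      
      ┃  ┃2                         ┃      
──────┨──┗━━━━━━━━━━━━━━━━━━━━━━━━━━┛      
      ┃┬────┐    ┃                         
er gro┃│  2 │    ┃                         
er gro┃┼────┤    ┃                         
er gro┃│  4 │    ┃                         
er gro┃┼────┤    ┃                         
er gro┃│  8 │    ┃                         
er gro┃┼────┤    ┃                         
er gro┃│ 12 │    ┃                         
━━━━━━┛┴────┘    ┃                         
                 ┃                         
━━━━━━━━━━━━━━━━━┛                         
                                           
                                           


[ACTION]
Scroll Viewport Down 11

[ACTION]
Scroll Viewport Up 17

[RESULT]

                                           
                                           
                                           
                                           
                                           
                                           
                                           
         ┏━━━━━━━━━━━━━━━━━━━━━━━━━━┓      
         ┃ CircuitBoard             ┃      
         ┠──────────────────────────┨      
         ┃   0 1 2 3 4 5 6 7 8 9    ┃      
         ┃0  [.]                    ┃      
         ┃                          ┃      
         ┃1               L         ┃      
━━━━━━┓━━┃                          ┃      
      ┃  ┃2                         ┃      
──────┨──┗━━━━━━━━━━━━━━━━━━━━━━━━━━┛      
      ┃┬────┐    ┃                         
er gro┃│  2 │    ┃                         
er gro┃┼────┤    ┃                         
er gro┃│  4 │    ┃                         
er gro┃┼────┤    ┃                         
er gro┃│  8 │    ┃                         
er gro┃┼────┤    ┃                         
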